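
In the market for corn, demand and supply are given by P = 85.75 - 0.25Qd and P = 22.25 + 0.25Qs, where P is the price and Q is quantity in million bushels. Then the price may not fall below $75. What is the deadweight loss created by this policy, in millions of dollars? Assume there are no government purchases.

Rearranging demand gives Qd = 343 - 4P; rearranging supply gives Qs = 4P - 89. Without the control the market clears where 343 - 4P = 4P - 89, i.e. P* = 54 and Q* = 127.
Because the floor (75) lies above the market-clearing price, it is binding.
At P = 75: Qd = 343 - 4·75 = 43 and Qs = 4·75 - 89 = 211.
Quantity traded falls to 43. At Q = 43 the demand price is (343 - 43)/4 = 75 and the supply price is (89 + 43)/4 = 33.
Deadweight loss = ½ · (75 - 33) · (127 - 43) = ½ · 42 · 84 = 1764.

1764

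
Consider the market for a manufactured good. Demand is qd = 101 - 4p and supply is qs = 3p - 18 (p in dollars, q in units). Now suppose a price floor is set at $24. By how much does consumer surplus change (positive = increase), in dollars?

Setting quantity demanded equal to quantity supplied, 101 - 4p = 3p - 18, gives p* = 17 and q* = 33.
The floor of 24 is above the equilibrium price 17, so it binds.
At p = 24: qd = 101 - 4·24 = 5 and qs = 3·24 - 18 = 54.
Consumer surplus without the control is ½ · (25.25 - 17) · 33 = 136.125.
With the floor, consumers buy 5 units at 24, so CS = ½ · (25.25 - 24) · 5 = 3.125.
Change in consumer surplus = 3.125 - 136.125 = -133.

-133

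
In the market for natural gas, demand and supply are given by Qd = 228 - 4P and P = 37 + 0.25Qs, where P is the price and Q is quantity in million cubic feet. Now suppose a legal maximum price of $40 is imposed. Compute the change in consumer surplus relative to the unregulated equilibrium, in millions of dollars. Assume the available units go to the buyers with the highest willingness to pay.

-14

Rearranging supply gives Qs = 4P - 148. Setting quantity demanded equal to quantity supplied, 228 - 4P = 4P - 148, gives P* = 47 and Q* = 40.
Because the ceiling (40) lies below the market-clearing price, it is binding.
At P = 40: Qd = 228 - 4·40 = 68 and Qs = 4·40 - 148 = 12.
Consumer surplus without the control is ½ · (57 - 47) · 40 = 200.
With the ceiling, 12 units are sold at 40 (assume they go to the highest-value buyers). The demand price at Q = 12 is 54, so CS = ½ · [(57 - 40) + (54 - 40)] · 12 = 186.
Change in consumer surplus = 186 - 200 = -14.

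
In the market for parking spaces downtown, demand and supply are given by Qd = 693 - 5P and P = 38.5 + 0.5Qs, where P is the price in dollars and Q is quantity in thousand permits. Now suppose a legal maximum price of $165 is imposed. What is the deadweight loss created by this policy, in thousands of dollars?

0

Rearranging supply gives Qs = 2P - 77. Without the control the market clears where 693 - 5P = 2P - 77, i.e. P* = 110 and Q* = 143.
The ceiling of 165 is above the equilibrium price 110, so it is not binding; the market clears at P* = 110, Q* = 143.
Since the control does not bind, no trades are prevented and deadweight loss is zero.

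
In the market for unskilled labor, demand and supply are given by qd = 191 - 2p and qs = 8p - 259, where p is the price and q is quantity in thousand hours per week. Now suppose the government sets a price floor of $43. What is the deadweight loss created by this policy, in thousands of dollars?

Without the control the market clears where 191 - 2p = 8p - 259, i.e. p* = 45 and q* = 101.
Since 43 is below p* = 45, the floor does not bind and the free-market outcome prevails.
Since the control does not bind, no trades are prevented and deadweight loss is zero.

0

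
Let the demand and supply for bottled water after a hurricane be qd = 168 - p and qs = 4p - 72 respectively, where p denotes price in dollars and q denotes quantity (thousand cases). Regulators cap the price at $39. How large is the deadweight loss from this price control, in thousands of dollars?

Setting quantity demanded equal to quantity supplied, 168 - p = 4p - 72, gives p* = 48 and q* = 120.
The ceiling of 39 is below the equilibrium price 48, so it binds.
At p = 39: qd = 168 - 39 = 129 and qs = 4·39 - 72 = 84.
Quantity traded falls to 84. At q = 84 the demand price is 168 - 84 = 84 and the supply price is (72 + 84)/4 = 39.
Deadweight loss = ½ · (84 - 39) · (120 - 84) = ½ · 45 · 36 = 810.

810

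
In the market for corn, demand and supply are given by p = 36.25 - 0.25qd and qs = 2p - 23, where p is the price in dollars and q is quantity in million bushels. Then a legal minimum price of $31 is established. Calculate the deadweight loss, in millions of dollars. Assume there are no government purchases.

Rearranging demand gives qd = 145 - 4p. Equilibrium: 145 - 4p = 2p - 23, so 168 = 6p and p* = 28, q* = 33.
Because the floor (31) lies above the market-clearing price, it is binding.
At p = 31: qd = 145 - 4·31 = 21 and qs = 2·31 - 23 = 39.
Quantity traded falls to 21. At q = 21 the demand price is (145 - 21)/4 = 31 and the supply price is (23 + 21)/2 = 22.
Deadweight loss = ½ · (31 - 22) · (33 - 21) = ½ · 9 · 12 = 54.

54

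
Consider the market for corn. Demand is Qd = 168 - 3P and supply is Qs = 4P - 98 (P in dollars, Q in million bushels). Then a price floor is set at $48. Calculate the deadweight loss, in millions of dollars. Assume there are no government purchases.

Setting quantity demanded equal to quantity supplied, 168 - 3P = 4P - 98, gives P* = 38 and Q* = 54.
Since 48 > 38, the floor is binding.
At P = 48: Qd = 168 - 3·48 = 24 and Qs = 4·48 - 98 = 94.
Quantity traded falls to 24. At Q = 24 the demand price is (168 - 24)/3 = 48 and the supply price is (98 + 24)/4 = 30.5.
Deadweight loss = ½ · (48 - 30.5) · (54 - 24) = ½ · 17.5 · 30 = 262.5.

262.5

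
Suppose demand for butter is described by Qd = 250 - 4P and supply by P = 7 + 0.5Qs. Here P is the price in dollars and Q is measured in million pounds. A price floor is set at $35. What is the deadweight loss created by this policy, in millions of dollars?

0

Rearranging supply gives Qs = 2P - 14. Without the control the market clears where 250 - 4P = 2P - 14, i.e. P* = 44 and Q* = 74.
Since 35 is below P* = 44, the floor does not bind and the free-market outcome prevails.
Since the control does not bind, no trades are prevented and deadweight loss is zero.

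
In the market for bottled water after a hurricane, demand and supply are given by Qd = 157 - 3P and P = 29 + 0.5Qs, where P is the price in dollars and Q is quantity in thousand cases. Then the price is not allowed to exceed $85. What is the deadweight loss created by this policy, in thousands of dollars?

Rearranging supply gives Qs = 2P - 58. Without the control the market clears where 157 - 3P = 2P - 58, i.e. P* = 43 and Q* = 28.
The ceiling of 85 is above the equilibrium price 43, so it is not binding; the market clears at P* = 43, Q* = 28.
Since the control does not bind, no trades are prevented and deadweight loss is zero.

0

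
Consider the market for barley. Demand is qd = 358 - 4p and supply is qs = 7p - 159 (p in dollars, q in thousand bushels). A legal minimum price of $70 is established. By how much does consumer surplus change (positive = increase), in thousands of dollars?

Setting quantity demanded equal to quantity supplied, 358 - 4p = 7p - 159, gives p* = 47 and q* = 170.
Because the floor (70) lies above the market-clearing price, it is binding.
At p = 70: qd = 358 - 4·70 = 78 and qs = 7·70 - 159 = 331.
Consumer surplus without the control is ½ · (89.5 - 47) · 170 = 3612.5.
With the floor, consumers buy 78 units at 70, so CS = ½ · (89.5 - 70) · 78 = 760.5.
Change in consumer surplus = 760.5 - 3612.5 = -2852.

-2852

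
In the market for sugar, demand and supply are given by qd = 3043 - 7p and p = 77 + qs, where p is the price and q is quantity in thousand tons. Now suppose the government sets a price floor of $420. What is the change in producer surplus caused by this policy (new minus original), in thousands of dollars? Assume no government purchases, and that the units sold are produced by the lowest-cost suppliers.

Rearranging supply gives qs = p - 77. In a free market, 3043 - 7p = p - 77 gives the equilibrium p* = 390, q* = 313.
Because the floor (420) lies above the market-clearing price, it is binding.
At p = 420: qd = 3043 - 7·420 = 103 and qs = 420 - 77 = 343.
Producer surplus without the control is ½ · (390 - 77) · 313 = 48984.5.
With the floor, 103 units are sold at 420. The supply price at q = 103 is 180, so PS = ½ · [(420 - 77) + (420 - 180)] · 103 = 30024.5.
Change in producer surplus = 30024.5 - 48984.5 = -18960.

-18960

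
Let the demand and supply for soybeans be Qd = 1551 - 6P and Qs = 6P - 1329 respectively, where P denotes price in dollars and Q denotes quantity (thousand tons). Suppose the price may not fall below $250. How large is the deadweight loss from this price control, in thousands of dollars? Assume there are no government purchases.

In a free market, 1551 - 6P = 6P - 1329 gives the equilibrium P* = 240, Q* = 111.
The floor of 250 is above the equilibrium price 240, so it binds.
At P = 250: Qd = 1551 - 6·250 = 51 and Qs = 6·250 - 1329 = 171.
Quantity traded falls to 51. At Q = 51 the demand price is (1551 - 51)/6 = 250 and the supply price is (1329 + 51)/6 = 230.
Deadweight loss = ½ · (250 - 230) · (111 - 51) = ½ · 20 · 60 = 600.

600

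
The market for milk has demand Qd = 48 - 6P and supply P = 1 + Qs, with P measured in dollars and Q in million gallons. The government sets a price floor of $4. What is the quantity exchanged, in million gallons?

6

Rearranging supply gives Qs = P - 1. Equilibrium: 48 - 6P = P - 1, so 49 = 7P and P* = 7, Q* = 6.
The floor of 4 is below the equilibrium price 7, so it is not binding; the market clears at P* = 7, Q* = 6.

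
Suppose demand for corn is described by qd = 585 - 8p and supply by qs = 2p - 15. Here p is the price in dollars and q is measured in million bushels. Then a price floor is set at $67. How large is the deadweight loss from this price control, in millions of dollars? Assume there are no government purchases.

In a free market, 585 - 8p = 2p - 15 gives the equilibrium p* = 60, q* = 105.
Since 67 > 60, the floor is binding.
At p = 67: qd = 585 - 8·67 = 49 and qs = 2·67 - 15 = 119.
Quantity traded falls to 49. At q = 49 the demand price is (585 - 49)/8 = 67 and the supply price is (15 + 49)/2 = 32.
Deadweight loss = ½ · (67 - 32) · (105 - 49) = ½ · 35 · 56 = 980.

980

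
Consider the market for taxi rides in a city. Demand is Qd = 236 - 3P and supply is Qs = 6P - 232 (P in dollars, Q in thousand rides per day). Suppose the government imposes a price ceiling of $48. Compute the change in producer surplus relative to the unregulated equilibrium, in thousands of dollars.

In a free market, 236 - 3P = 6P - 232 gives the equilibrium P* = 52, Q* = 80.
The ceiling of 48 is below the equilibrium price 52, so it binds.
At P = 48: Qd = 236 - 3·48 = 92 and Qs = 6·48 - 232 = 56.
Producer surplus without the control is ½ · (52 - 116/3) · 80 = 1600/3.
With the ceiling, producers sell 56 units at 48, so PS = ½ · (48 - 116/3) · 56 = 784/3.
Change in producer surplus = 784/3 - 1600/3 = -272.

-272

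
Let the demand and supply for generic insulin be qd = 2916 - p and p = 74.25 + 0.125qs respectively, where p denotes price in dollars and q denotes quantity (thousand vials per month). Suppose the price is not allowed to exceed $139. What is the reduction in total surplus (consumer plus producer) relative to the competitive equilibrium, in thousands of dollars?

Rearranging supply gives qs = 8p - 594. Setting quantity demanded equal to quantity supplied, 2916 - p = 8p - 594, gives p* = 390 and q* = 2526.
Because the ceiling (139) lies below the market-clearing price, it is binding.
At p = 139: qd = 2916 - 139 = 2777 and qs = 8·139 - 594 = 518.
Quantity traded falls to 518. At q = 518 the demand price is 2916 - 518 = 2398 and the supply price is (594 + 518)/8 = 139.
Deadweight loss = ½ · (2398 - 139) · (2526 - 518) = ½ · 2259 · 2008 = 2268036.

2268036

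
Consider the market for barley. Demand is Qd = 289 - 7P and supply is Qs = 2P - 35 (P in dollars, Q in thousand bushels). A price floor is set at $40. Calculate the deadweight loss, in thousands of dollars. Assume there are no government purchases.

Equilibrium: 289 - 7P = 2P - 35, so 324 = 9P and P* = 36, Q* = 37.
Because the floor (40) lies above the market-clearing price, it is binding.
At P = 40: Qd = 289 - 7·40 = 9 and Qs = 2·40 - 35 = 45.
Quantity traded falls to 9. At Q = 9 the demand price is (289 - 9)/7 = 40 and the supply price is (35 + 9)/2 = 22.
Deadweight loss = ½ · (40 - 22) · (37 - 9) = ½ · 18 · 28 = 252.

252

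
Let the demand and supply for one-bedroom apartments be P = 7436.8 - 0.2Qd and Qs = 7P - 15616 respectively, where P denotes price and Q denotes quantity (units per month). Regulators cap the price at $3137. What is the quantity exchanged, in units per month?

6343

Rearranging demand gives Qd = 37184 - 5P. Without the control the market clears where 37184 - 5P = 7P - 15616, i.e. P* = 4400 and Q* = 15184.
Since 3137 < 4400, the ceiling is binding.
At P = 3137: Qd = 37184 - 5·3137 = 21499 and Qs = 7·3137 - 15616 = 6343.
The quantity actually transacted is the short side, supply: 6343.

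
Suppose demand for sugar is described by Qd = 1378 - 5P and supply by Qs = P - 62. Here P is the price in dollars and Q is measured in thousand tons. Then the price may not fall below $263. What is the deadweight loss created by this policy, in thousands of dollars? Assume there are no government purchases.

Equilibrium: 1378 - 5P = P - 62, so 1440 = 6P and P* = 240, Q* = 178.
Because the floor (263) lies above the market-clearing price, it is binding.
At P = 263: Qd = 1378 - 5·263 = 63 and Qs = 263 - 62 = 201.
Quantity traded falls to 63. At Q = 63 the demand price is (1378 - 63)/5 = 263 and the supply price is 62 + 63 = 125.
Deadweight loss = ½ · (263 - 125) · (178 - 63) = ½ · 138 · 115 = 7935.

7935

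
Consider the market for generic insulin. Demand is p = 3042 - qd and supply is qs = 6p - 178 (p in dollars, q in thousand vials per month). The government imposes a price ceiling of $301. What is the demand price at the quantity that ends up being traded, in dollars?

1414

Rearranging demand gives qd = 3042 - p. Without the control the market clears where 3042 - p = 6p - 178, i.e. p* = 460 and q* = 2582.
Since 301 < 460, the ceiling is binding.
At p = 301: qd = 3042 - 301 = 2741 and qs = 6·301 - 178 = 1628.
Only 1628 units reach the market. On the demand curve, the marginal buyer's willingness to pay at q = 1628 is (3042 - 1628) = 1414.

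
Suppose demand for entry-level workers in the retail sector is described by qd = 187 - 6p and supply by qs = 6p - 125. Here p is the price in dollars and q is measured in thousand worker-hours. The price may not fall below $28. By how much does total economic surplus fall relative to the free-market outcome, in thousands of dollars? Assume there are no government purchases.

24

Equilibrium: 187 - 6p = 6p - 125, so 312 = 12p and p* = 26, q* = 31.
Since 28 > 26, the floor is binding.
At p = 28: qd = 187 - 6·28 = 19 and qs = 6·28 - 125 = 43.
Quantity traded falls to 19. At q = 19 the demand price is (187 - 19)/6 = 28 and the supply price is (125 + 19)/6 = 24.
Deadweight loss = ½ · (28 - 24) · (31 - 19) = ½ · 4 · 12 = 24.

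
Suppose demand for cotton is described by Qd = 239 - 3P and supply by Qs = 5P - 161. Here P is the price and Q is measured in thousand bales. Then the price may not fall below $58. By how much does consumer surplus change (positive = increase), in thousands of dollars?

Setting quantity demanded equal to quantity supplied, 239 - 3P = 5P - 161, gives P* = 50 and Q* = 89.
The floor of 58 is above the equilibrium price 50, so it binds.
At P = 58: Qd = 239 - 3·58 = 65 and Qs = 5·58 - 161 = 129.
Consumer surplus without the control is ½ · (239/3 - 50) · 89 = 7921/6.
With the floor, consumers buy 65 units at 58, so CS = ½ · (239/3 - 58) · 65 = 4225/6.
Change in consumer surplus = 4225/6 - 7921/6 = -616.

-616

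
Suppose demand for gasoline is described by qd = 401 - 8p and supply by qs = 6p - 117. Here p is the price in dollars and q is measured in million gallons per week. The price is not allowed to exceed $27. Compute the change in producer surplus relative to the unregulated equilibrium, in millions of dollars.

In a free market, 401 - 8p = 6p - 117 gives the equilibrium p* = 37, q* = 105.
Because the ceiling (27) lies below the market-clearing price, it is binding.
At p = 27: qd = 401 - 8·27 = 185 and qs = 6·27 - 117 = 45.
Producer surplus without the control is ½ · (37 - 19.5) · 105 = 918.75.
With the ceiling, producers sell 45 units at 27, so PS = ½ · (27 - 19.5) · 45 = 168.75.
Change in producer surplus = 168.75 - 918.75 = -750.

-750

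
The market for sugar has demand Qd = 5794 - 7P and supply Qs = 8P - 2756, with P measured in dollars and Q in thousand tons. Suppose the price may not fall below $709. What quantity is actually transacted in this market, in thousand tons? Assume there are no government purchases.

831

Equilibrium: 5794 - 7P = 8P - 2756, so 8550 = 15P and P* = 570, Q* = 1804.
Since 709 > 570, the floor is binding.
At P = 709: Qd = 5794 - 7·709 = 831 and Qs = 8·709 - 2756 = 2916.
The quantity actually transacted is the short side, demand: 831.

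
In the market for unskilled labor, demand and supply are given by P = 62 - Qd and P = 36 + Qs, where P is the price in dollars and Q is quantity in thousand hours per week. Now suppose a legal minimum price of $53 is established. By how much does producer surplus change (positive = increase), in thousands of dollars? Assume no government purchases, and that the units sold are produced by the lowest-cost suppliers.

Rearranging demand gives Qd = 62 - P; rearranging supply gives Qs = P - 36. Equilibrium: 62 - P = P - 36, so 98 = 2P and P* = 49, Q* = 13.
The floor of 53 is above the equilibrium price 49, so it binds.
At P = 53: Qd = 62 - 53 = 9 and Qs = 53 - 36 = 17.
Producer surplus without the control is ½ · (49 - 36) · 13 = 84.5.
With the floor, 9 units are sold at 53. The supply price at Q = 9 is 45, so PS = ½ · [(53 - 36) + (53 - 45)] · 9 = 112.5.
Change in producer surplus = 112.5 - 84.5 = 28.

28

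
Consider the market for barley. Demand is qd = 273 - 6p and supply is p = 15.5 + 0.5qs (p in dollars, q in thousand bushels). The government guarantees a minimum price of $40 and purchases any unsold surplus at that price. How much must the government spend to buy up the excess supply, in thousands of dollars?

640

Rearranging supply gives qs = 2p - 31. In a free market, 273 - 6p = 2p - 31 gives the equilibrium p* = 38, q* = 45.
Because the floor (40) lies above the market-clearing price, it is binding.
At p = 40: qd = 273 - 6·40 = 33 and qs = 2·40 - 31 = 49.
Surplus = qs - qd = 16.
Government expenditure = surplus × support price = 16 × 40 = 640.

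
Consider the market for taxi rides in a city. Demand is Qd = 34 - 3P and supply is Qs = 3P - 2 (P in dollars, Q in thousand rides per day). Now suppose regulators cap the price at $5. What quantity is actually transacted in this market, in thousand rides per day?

13

In a free market, 34 - 3P = 3P - 2 gives the equilibrium P* = 6, Q* = 16.
Because the ceiling (5) lies below the market-clearing price, it is binding.
At P = 5: Qd = 34 - 3·5 = 19 and Qs = 3·5 - 2 = 13.
The quantity actually transacted is the short side, supply: 13.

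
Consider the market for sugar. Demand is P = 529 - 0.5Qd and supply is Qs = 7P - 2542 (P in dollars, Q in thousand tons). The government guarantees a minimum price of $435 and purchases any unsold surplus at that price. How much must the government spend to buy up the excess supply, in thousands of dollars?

Rearranging demand gives Qd = 1058 - 2P. In a free market, 1058 - 2P = 7P - 2542 gives the equilibrium P* = 400, Q* = 258.
Since 435 > 400, the floor is binding.
At P = 435: Qd = 1058 - 2·435 = 188 and Qs = 7·435 - 2542 = 503.
Surplus = Qs - Qd = 315.
Government expenditure = surplus × support price = 315 × 435 = 137025.

137025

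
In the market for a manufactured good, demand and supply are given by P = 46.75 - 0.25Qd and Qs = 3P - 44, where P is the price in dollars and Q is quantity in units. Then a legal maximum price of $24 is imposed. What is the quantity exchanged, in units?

28

Rearranging demand gives Qd = 187 - 4P. Equilibrium: 187 - 4P = 3P - 44, so 231 = 7P and P* = 33, Q* = 55.
Since 24 < 33, the ceiling is binding.
At P = 24: Qd = 187 - 4·24 = 91 and Qs = 3·24 - 44 = 28.
The quantity actually transacted is the short side, supply: 28.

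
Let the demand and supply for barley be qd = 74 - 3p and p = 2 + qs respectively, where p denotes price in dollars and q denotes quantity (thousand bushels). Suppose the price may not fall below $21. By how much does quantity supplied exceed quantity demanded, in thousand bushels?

Rearranging supply gives qs = p - 2. Without the control the market clears where 74 - 3p = p - 2, i.e. p* = 19 and q* = 17.
Because the floor (21) lies above the market-clearing price, it is binding.
At p = 21: qd = 74 - 3·21 = 11 and qs = 21 - 2 = 19.
Surplus = qs - qd = 19 - 11 = 8.

8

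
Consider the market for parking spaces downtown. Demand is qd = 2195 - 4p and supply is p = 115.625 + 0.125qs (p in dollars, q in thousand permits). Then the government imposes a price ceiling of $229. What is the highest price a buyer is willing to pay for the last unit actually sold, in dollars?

Rearranging supply gives qs = 8p - 925. Equilibrium: 2195 - 4p = 8p - 925, so 3120 = 12p and p* = 260, q* = 1155.
The ceiling of 229 is below the equilibrium price 260, so it binds.
At p = 229: qd = 2195 - 4·229 = 1279 and qs = 8·229 - 925 = 907.
Only 907 units reach the market. On the demand curve, the marginal buyer's willingness to pay at q = 907 is (2195 - 907)/4 = 322.

322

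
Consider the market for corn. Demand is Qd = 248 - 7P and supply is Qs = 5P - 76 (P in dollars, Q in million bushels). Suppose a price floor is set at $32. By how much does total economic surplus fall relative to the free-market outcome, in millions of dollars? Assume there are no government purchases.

Setting quantity demanded equal to quantity supplied, 248 - 7P = 5P - 76, gives P* = 27 and Q* = 59.
Since 32 > 27, the floor is binding.
At P = 32: Qd = 248 - 7·32 = 24 and Qs = 5·32 - 76 = 84.
Quantity traded falls to 24. At Q = 24 the demand price is (248 - 24)/7 = 32 and the supply price is (76 + 24)/5 = 20.
Deadweight loss = ½ · (32 - 20) · (59 - 24) = ½ · 12 · 35 = 210.

210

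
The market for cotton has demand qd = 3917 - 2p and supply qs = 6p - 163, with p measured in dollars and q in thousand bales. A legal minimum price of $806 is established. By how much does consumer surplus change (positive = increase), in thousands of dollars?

In a free market, 3917 - 2p = 6p - 163 gives the equilibrium p* = 510, q* = 2897.
Because the floor (806) lies above the market-clearing price, it is binding.
At p = 806: qd = 3917 - 2·806 = 2305 and qs = 6·806 - 163 = 4673.
Consumer surplus without the control is ½ · (1958.5 - 510) · 2897 = 2098152.25.
With the floor, consumers buy 2305 units at 806, so CS = ½ · (1958.5 - 806) · 2305 = 1328256.25.
Change in consumer surplus = 1328256.25 - 2098152.25 = -769896.

-769896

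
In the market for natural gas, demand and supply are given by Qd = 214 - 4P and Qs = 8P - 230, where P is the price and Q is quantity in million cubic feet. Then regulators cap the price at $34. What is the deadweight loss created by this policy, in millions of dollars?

108

In a free market, 214 - 4P = 8P - 230 gives the equilibrium P* = 37, Q* = 66.
The ceiling of 34 is below the equilibrium price 37, so it binds.
At P = 34: Qd = 214 - 4·34 = 78 and Qs = 8·34 - 230 = 42.
Quantity traded falls to 42. At Q = 42 the demand price is (214 - 42)/4 = 43 and the supply price is (230 + 42)/8 = 34.
Deadweight loss = ½ · (43 - 34) · (66 - 42) = ½ · 9 · 24 = 108.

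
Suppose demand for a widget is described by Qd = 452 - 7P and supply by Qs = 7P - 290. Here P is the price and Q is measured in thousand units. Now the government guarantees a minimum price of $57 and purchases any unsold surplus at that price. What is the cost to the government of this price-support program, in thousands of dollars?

3192

Without the control the market clears where 452 - 7P = 7P - 290, i.e. P* = 53 and Q* = 81.
Since 57 > 53, the floor is binding.
At P = 57: Qd = 452 - 7·57 = 53 and Qs = 7·57 - 290 = 109.
Surplus = Qs - Qd = 56.
Government expenditure = surplus × support price = 56 × 57 = 3192.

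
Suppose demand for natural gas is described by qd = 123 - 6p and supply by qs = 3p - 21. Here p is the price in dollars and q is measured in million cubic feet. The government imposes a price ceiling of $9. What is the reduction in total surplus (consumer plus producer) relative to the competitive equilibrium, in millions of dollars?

110.25

Setting quantity demanded equal to quantity supplied, 123 - 6p = 3p - 21, gives p* = 16 and q* = 27.
The ceiling of 9 is below the equilibrium price 16, so it binds.
At p = 9: qd = 123 - 6·9 = 69 and qs = 3·9 - 21 = 6.
Quantity traded falls to 6. At q = 6 the demand price is (123 - 6)/6 = 19.5 and the supply price is (21 + 6)/3 = 9.
Deadweight loss = ½ · (19.5 - 9) · (27 - 6) = ½ · 10.5 · 21 = 110.25.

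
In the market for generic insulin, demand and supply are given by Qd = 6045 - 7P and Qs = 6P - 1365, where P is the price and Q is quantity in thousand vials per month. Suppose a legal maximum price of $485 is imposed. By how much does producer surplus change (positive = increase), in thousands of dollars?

Without the control the market clears where 6045 - 7P = 6P - 1365, i.e. P* = 570 and Q* = 2055.
Since 485 < 570, the ceiling is binding.
At P = 485: Qd = 6045 - 7·485 = 2650 and Qs = 6·485 - 1365 = 1545.
Producer surplus without the control is ½ · (570 - 227.5) · 2055 = 351918.75.
With the ceiling, producers sell 1545 units at 485, so PS = ½ · (485 - 227.5) · 1545 = 198918.75.
Change in producer surplus = 198918.75 - 351918.75 = -153000.

-153000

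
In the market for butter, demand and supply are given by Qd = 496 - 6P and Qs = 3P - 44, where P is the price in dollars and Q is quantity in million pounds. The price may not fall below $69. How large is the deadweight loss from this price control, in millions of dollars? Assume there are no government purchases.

729

Equilibrium: 496 - 6P = 3P - 44, so 540 = 9P and P* = 60, Q* = 136.
Since 69 > 60, the floor is binding.
At P = 69: Qd = 496 - 6·69 = 82 and Qs = 3·69 - 44 = 163.
Quantity traded falls to 82. At Q = 82 the demand price is (496 - 82)/6 = 69 and the supply price is (44 + 82)/3 = 42.
Deadweight loss = ½ · (69 - 42) · (136 - 82) = ½ · 27 · 54 = 729.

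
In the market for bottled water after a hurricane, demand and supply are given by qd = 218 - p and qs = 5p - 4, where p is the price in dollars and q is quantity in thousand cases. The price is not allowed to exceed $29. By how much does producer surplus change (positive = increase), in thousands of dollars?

Setting quantity demanded equal to quantity supplied, 218 - p = 5p - 4, gives p* = 37 and q* = 181.
Since 29 < 37, the ceiling is binding.
At p = 29: qd = 218 - 29 = 189 and qs = 5·29 - 4 = 141.
Producer surplus without the control is ½ · (37 - 0.8) · 181 = 3276.1.
With the ceiling, producers sell 141 units at 29, so PS = ½ · (29 - 0.8) · 141 = 1988.1.
Change in producer surplus = 1988.1 - 3276.1 = -1288.

-1288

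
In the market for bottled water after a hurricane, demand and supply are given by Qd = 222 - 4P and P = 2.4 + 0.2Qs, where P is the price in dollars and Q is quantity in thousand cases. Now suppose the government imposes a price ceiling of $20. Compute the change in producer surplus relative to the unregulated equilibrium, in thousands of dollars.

-618

Rearranging supply gives Qs = 5P - 12. In a free market, 222 - 4P = 5P - 12 gives the equilibrium P* = 26, Q* = 118.
Because the ceiling (20) lies below the market-clearing price, it is binding.
At P = 20: Qd = 222 - 4·20 = 142 and Qs = 5·20 - 12 = 88.
Producer surplus without the control is ½ · (26 - 2.4) · 118 = 1392.4.
With the ceiling, producers sell 88 units at 20, so PS = ½ · (20 - 2.4) · 88 = 774.4.
Change in producer surplus = 774.4 - 1392.4 = -618.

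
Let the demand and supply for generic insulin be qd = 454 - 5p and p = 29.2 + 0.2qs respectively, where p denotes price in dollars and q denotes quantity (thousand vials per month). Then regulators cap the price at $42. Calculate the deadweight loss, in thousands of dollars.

1620

Rearranging supply gives qs = 5p - 146. In a free market, 454 - 5p = 5p - 146 gives the equilibrium p* = 60, q* = 154.
Since 42 < 60, the ceiling is binding.
At p = 42: qd = 454 - 5·42 = 244 and qs = 5·42 - 146 = 64.
Quantity traded falls to 64. At q = 64 the demand price is (454 - 64)/5 = 78 and the supply price is (146 + 64)/5 = 42.
Deadweight loss = ½ · (78 - 42) · (154 - 64) = ½ · 36 · 90 = 1620.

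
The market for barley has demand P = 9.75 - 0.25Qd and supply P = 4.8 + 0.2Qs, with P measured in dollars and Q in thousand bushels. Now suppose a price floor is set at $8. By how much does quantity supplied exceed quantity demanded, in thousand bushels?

Rearranging demand gives Qd = 39 - 4P; rearranging supply gives Qs = 5P - 24. In a free market, 39 - 4P = 5P - 24 gives the equilibrium P* = 7, Q* = 11.
Because the floor (8) lies above the market-clearing price, it is binding.
At P = 8: Qd = 39 - 4·8 = 7 and Qs = 5·8 - 24 = 16.
Surplus = Qs - Qd = 16 - 7 = 9.

9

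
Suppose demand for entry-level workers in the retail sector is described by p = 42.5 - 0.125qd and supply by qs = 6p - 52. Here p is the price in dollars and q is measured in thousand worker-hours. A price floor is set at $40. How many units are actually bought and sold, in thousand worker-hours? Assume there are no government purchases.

20

Rearranging demand gives qd = 340 - 8p. In a free market, 340 - 8p = 6p - 52 gives the equilibrium p* = 28, q* = 116.
Because the floor (40) lies above the market-clearing price, it is binding.
At p = 40: qd = 340 - 8·40 = 20 and qs = 6·40 - 52 = 188.
The quantity actually transacted is the short side, demand: 20.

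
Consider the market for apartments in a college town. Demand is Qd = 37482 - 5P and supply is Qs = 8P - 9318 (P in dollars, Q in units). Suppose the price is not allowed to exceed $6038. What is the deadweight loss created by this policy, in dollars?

Without the control the market clears where 37482 - 5P = 8P - 9318, i.e. P* = 3600 and Q* = 19482.
The ceiling of 6038 is above the equilibrium price 3600, so it is not binding; the market clears at P* = 3600, Q* = 19482.
Since the control does not bind, no trades are prevented and deadweight loss is zero.

0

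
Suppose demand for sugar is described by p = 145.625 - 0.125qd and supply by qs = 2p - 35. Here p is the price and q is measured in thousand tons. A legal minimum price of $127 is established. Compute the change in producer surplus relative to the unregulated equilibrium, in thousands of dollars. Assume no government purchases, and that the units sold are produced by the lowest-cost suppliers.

Rearranging demand gives qd = 1165 - 8p. Equilibrium: 1165 - 8p = 2p - 35, so 1200 = 10p and p* = 120, q* = 205.
Because the floor (127) lies above the market-clearing price, it is binding.
At p = 127: qd = 1165 - 8·127 = 149 and qs = 2·127 - 35 = 219.
Producer surplus without the control is ½ · (120 - 17.5) · 205 = 10506.25.
With the floor, 149 units are sold at 127. The supply price at q = 149 is 92, so PS = ½ · [(127 - 17.5) + (127 - 92)] · 149 = 10765.25.
Change in producer surplus = 10765.25 - 10506.25 = 259.

259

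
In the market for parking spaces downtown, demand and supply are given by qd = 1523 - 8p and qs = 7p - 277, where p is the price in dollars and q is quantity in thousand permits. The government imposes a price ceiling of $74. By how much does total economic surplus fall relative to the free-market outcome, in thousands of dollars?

Setting quantity demanded equal to quantity supplied, 1523 - 8p = 7p - 277, gives p* = 120 and q* = 563.
Because the ceiling (74) lies below the market-clearing price, it is binding.
At p = 74: qd = 1523 - 8·74 = 931 and qs = 7·74 - 277 = 241.
Quantity traded falls to 241. At q = 241 the demand price is (1523 - 241)/8 = 160.25 and the supply price is (277 + 241)/7 = 74.
Deadweight loss = ½ · (160.25 - 74) · (563 - 241) = ½ · 86.25 · 322 = 13886.25.

13886.25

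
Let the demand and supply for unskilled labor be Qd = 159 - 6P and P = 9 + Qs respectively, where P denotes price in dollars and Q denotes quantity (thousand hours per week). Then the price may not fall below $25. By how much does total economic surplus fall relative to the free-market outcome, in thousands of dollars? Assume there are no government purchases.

21

Rearranging supply gives Qs = P - 9. Setting quantity demanded equal to quantity supplied, 159 - 6P = P - 9, gives P* = 24 and Q* = 15.
Since 25 > 24, the floor is binding.
At P = 25: Qd = 159 - 6·25 = 9 and Qs = 25 - 9 = 16.
Quantity traded falls to 9. At Q = 9 the demand price is (159 - 9)/6 = 25 and the supply price is 9 + 9 = 18.
Deadweight loss = ½ · (25 - 18) · (15 - 9) = ½ · 7 · 6 = 21.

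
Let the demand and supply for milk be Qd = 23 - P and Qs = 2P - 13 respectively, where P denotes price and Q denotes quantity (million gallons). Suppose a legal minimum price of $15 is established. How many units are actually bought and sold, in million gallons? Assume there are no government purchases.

Without the control the market clears where 23 - P = 2P - 13, i.e. P* = 12 and Q* = 11.
Since 15 > 12, the floor is binding.
At P = 15: Qd = 23 - 15 = 8 and Qs = 2·15 - 13 = 17.
The quantity actually transacted is the short side, demand: 8.

8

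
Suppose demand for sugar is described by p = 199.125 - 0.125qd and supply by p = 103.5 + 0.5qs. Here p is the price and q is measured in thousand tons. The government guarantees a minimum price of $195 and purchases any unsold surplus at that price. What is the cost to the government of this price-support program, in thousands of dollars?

29250

Rearranging demand gives qd = 1593 - 8p; rearranging supply gives qs = 2p - 207. Setting quantity demanded equal to quantity supplied, 1593 - 8p = 2p - 207, gives p* = 180 and q* = 153.
The floor of 195 is above the equilibrium price 180, so it binds.
At p = 195: qd = 1593 - 8·195 = 33 and qs = 2·195 - 207 = 183.
Surplus = qs - qd = 150.
Government expenditure = surplus × support price = 150 × 195 = 29250.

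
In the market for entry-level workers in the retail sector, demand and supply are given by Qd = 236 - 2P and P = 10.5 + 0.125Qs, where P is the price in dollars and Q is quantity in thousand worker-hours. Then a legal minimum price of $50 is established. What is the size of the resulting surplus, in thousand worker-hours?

180

Rearranging supply gives Qs = 8P - 84. Without the control the market clears where 236 - 2P = 8P - 84, i.e. P* = 32 and Q* = 172.
Because the floor (50) lies above the market-clearing price, it is binding.
At P = 50: Qd = 236 - 2·50 = 136 and Qs = 8·50 - 84 = 316.
Surplus = Qs - Qd = 316 - 136 = 180.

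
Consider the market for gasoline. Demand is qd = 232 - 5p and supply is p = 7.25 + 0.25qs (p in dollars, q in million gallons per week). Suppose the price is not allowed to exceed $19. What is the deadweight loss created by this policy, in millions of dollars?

360

Rearranging supply gives qs = 4p - 29. In a free market, 232 - 5p = 4p - 29 gives the equilibrium p* = 29, q* = 87.
Since 19 < 29, the ceiling is binding.
At p = 19: qd = 232 - 5·19 = 137 and qs = 4·19 - 29 = 47.
Quantity traded falls to 47. At q = 47 the demand price is (232 - 47)/5 = 37 and the supply price is (29 + 47)/4 = 19.
Deadweight loss = ½ · (37 - 19) · (87 - 47) = ½ · 18 · 40 = 360.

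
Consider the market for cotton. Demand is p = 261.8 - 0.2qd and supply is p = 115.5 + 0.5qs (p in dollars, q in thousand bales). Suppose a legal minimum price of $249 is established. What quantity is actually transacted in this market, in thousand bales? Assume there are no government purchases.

64

Rearranging demand gives qd = 1309 - 5p; rearranging supply gives qs = 2p - 231. Without the control the market clears where 1309 - 5p = 2p - 231, i.e. p* = 220 and q* = 209.
Because the floor (249) lies above the market-clearing price, it is binding.
At p = 249: qd = 1309 - 5·249 = 64 and qs = 2·249 - 231 = 267.
The quantity actually transacted is the short side, demand: 64.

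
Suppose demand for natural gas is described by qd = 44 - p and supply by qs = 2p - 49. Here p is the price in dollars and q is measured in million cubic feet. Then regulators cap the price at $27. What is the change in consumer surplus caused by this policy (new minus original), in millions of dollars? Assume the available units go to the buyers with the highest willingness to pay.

-12

Equilibrium: 44 - p = 2p - 49, so 93 = 3p and p* = 31, q* = 13.
Because the ceiling (27) lies below the market-clearing price, it is binding.
At p = 27: qd = 44 - 27 = 17 and qs = 2·27 - 49 = 5.
Consumer surplus without the control is ½ · (44 - 31) · 13 = 84.5.
With the ceiling, 5 units are sold at 27 (assume they go to the highest-value buyers). The demand price at q = 5 is 39, so CS = ½ · [(44 - 27) + (39 - 27)] · 5 = 72.5.
Change in consumer surplus = 72.5 - 84.5 = -12.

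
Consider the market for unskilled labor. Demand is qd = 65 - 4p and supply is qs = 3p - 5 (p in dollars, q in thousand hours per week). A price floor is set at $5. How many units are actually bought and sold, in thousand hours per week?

25

Equilibrium: 65 - 4p = 3p - 5, so 70 = 7p and p* = 10, q* = 25.
The floor of 5 is below the equilibrium price 10, so it is not binding; the market clears at p* = 10, q* = 25.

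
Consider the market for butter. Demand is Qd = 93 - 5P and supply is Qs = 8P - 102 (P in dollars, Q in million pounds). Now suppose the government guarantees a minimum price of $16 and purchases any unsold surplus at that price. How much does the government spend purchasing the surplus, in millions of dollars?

208

Equilibrium: 93 - 5P = 8P - 102, so 195 = 13P and P* = 15, Q* = 18.
The floor of 16 is above the equilibrium price 15, so it binds.
At P = 16: Qd = 93 - 5·16 = 13 and Qs = 8·16 - 102 = 26.
Surplus = Qs - Qd = 13.
Government expenditure = surplus × support price = 13 × 16 = 208.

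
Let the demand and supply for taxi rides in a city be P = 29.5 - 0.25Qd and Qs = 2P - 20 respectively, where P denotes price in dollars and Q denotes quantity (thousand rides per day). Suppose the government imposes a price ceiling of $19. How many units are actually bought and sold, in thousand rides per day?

18

Rearranging demand gives Qd = 118 - 4P. In a free market, 118 - 4P = 2P - 20 gives the equilibrium P* = 23, Q* = 26.
Because the ceiling (19) lies below the market-clearing price, it is binding.
At P = 19: Qd = 118 - 4·19 = 42 and Qs = 2·19 - 20 = 18.
The quantity actually transacted is the short side, supply: 18.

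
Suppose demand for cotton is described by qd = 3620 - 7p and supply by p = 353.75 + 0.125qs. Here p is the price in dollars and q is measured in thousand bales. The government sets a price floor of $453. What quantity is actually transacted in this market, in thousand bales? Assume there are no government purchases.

449

Rearranging supply gives qs = 8p - 2830. Equilibrium: 3620 - 7p = 8p - 2830, so 6450 = 15p and p* = 430, q* = 610.
Because the floor (453) lies above the market-clearing price, it is binding.
At p = 453: qd = 3620 - 7·453 = 449 and qs = 8·453 - 2830 = 794.
The quantity actually transacted is the short side, demand: 449.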